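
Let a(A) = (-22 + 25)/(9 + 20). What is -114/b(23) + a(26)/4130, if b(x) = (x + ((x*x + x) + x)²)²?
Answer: 27330887161/1091185543791840 ≈ 2.5047e-5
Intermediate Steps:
b(x) = (x + (x² + 2*x)²)² (b(x) = (x + ((x² + x) + x)²)² = (x + ((x + x²) + x)²)² = (x + (x² + 2*x)²)²)
a(A) = 3/29
-114/b(23) + a(26)/4130 = -114*1/(529*(1 + 23*(2 + 23)²)²) + (3/29)/4130 = -114*1/(529*(1 + 23*25²)²) + (3/29)*(1/4130) = -114*1/(529*(1 + 23*625)²) + 3/119770 = -114*1/(529*(1 + 14375)²) + 3/119770 = -114/(529*14376²) + 3/119770 = -114/(529*206669376) + 3/119770 = -114/109328099904 + 3/119770 = -114*1/109328099904 + 3/119770 = -19/18221349984 + 3/119770 = 27330887161/1091185543791840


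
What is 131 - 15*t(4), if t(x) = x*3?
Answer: -49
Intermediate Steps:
t(x) = 3*x
131 - 15*t(4) = 131 - 45*4 = 131 - 15*12 = 131 - 180 = -49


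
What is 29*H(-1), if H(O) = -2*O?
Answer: 58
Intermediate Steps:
29*H(-1) = 29*(-2*(-1)) = 29*2 = 58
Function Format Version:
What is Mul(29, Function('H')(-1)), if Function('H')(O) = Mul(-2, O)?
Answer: 58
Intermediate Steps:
Mul(29, Function('H')(-1)) = Mul(29, Mul(-2, -1)) = Mul(29, 2) = 58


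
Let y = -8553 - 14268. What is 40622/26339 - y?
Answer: 601122941/26339 ≈ 22823.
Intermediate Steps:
y = -22821
40622/26339 - y = 40622/26339 - 1*(-22821) = 40622*(1/26339) + 22821 = 40622/26339 + 22821 = 601122941/26339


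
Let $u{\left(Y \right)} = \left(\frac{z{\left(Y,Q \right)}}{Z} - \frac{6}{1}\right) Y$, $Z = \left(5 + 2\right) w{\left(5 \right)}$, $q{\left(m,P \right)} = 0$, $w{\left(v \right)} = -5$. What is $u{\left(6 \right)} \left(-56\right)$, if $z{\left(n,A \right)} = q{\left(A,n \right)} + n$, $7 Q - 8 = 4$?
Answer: $\frac{10368}{5} \approx 2073.6$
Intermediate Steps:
$Q = \frac{12}{7}$ ($Q = \frac{8}{7} + \frac{1}{7} \cdot 4 = \frac{8}{7} + \frac{4}{7} = \frac{12}{7} \approx 1.7143$)
$z{\left(n,A \right)} = n$ ($z{\left(n,A \right)} = 0 + n = n$)
$Z = -35$ ($Z = \left(5 + 2\right) \left(-5\right) = 7 \left(-5\right) = -35$)
$u{\left(Y \right)} = Y \left(-6 - \frac{Y}{35}\right)$ ($u{\left(Y \right)} = \left(\frac{Y}{-35} - \frac{6}{1}\right) Y = \left(Y \left(- \frac{1}{35}\right) - 6\right) Y = \left(- \frac{Y}{35} - 6\right) Y = \left(-6 - \frac{Y}{35}\right) Y = Y \left(-6 - \frac{Y}{35}\right)$)
$u{\left(6 \right)} \left(-56\right) = \left(- \frac{1}{35}\right) 6 \left(210 + 6\right) \left(-56\right) = \left(- \frac{1}{35}\right) 6 \cdot 216 \left(-56\right) = \left(- \frac{1296}{35}\right) \left(-56\right) = \frac{10368}{5}$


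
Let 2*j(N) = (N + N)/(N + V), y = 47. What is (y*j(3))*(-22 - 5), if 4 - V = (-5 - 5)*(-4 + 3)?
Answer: 1269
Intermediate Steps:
V = -6 (V = 4 - (-5 - 5)*(-4 + 3) = 4 - (-10)*(-1) = 4 - 1*10 = 4 - 10 = -6)
j(N) = N/(-6 + N) (j(N) = ((N + N)/(N - 6))/2 = ((2*N)/(-6 + N))/2 = (2*N/(-6 + N))/2 = N/(-6 + N))
(y*j(3))*(-22 - 5) = (47*(3/(-6 + 3)))*(-22 - 5) = (47*(3/(-3)))*(-27) = (47*(3*(-⅓)))*(-27) = (47*(-1))*(-27) = -47*(-27) = 1269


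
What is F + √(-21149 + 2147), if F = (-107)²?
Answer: 11449 + I*√19002 ≈ 11449.0 + 137.85*I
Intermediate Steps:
F = 11449
F + √(-21149 + 2147) = 11449 + √(-21149 + 2147) = 11449 + √(-19002) = 11449 + I*√19002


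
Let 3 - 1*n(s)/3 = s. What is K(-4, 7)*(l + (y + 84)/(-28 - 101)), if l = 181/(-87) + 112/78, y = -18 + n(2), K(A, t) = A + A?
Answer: 152960/16211 ≈ 9.4356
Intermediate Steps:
n(s) = 9 - 3*s
K(A, t) = 2*A
y = -15 (y = -18 + (9 - 3*2) = -18 + (9 - 6) = -18 + 3 = -15)
l = -243/377 (l = 181*(-1/87) + 112*(1/78) = -181/87 + 56/39 = -243/377 ≈ -0.64456)
K(-4, 7)*(l + (y + 84)/(-28 - 101)) = (2*(-4))*(-243/377 + (-15 + 84)/(-28 - 101)) = -8*(-243/377 + 69/(-129)) = -8*(-243/377 + 69*(-1/129)) = -8*(-243/377 - 23/43) = -8*(-19120/16211) = 152960/16211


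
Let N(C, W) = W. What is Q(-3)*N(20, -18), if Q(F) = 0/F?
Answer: 0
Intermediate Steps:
Q(F) = 0
Q(-3)*N(20, -18) = 0*(-18) = 0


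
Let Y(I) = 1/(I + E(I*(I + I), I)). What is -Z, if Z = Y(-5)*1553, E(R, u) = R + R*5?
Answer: -1553/295 ≈ -5.2644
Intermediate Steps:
E(R, u) = 6*R (E(R, u) = R + 5*R = 6*R)
Y(I) = 1/(I + 12*I²) (Y(I) = 1/(I + 6*(I*(I + I))) = 1/(I + 6*(I*(2*I))) = 1/(I + 6*(2*I²)) = 1/(I + 12*I²))
Z = 1553/295 (Z = (1/((-5)*(1 + 12*(-5))))*1553 = -1/(5*(1 - 60))*1553 = -⅕/(-59)*1553 = -⅕*(-1/59)*1553 = (1/295)*1553 = 1553/295 ≈ 5.2644)
-Z = -1*1553/295 = -1553/295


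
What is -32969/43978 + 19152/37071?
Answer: -42214127/181145382 ≈ -0.23304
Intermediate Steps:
-32969/43978 + 19152/37071 = -32969*1/43978 + 19152*(1/37071) = -32969/43978 + 2128/4119 = -42214127/181145382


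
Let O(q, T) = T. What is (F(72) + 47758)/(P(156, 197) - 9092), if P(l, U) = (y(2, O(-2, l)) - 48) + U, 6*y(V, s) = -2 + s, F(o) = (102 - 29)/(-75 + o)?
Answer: -143201/26752 ≈ -5.3529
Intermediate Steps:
F(o) = 73/(-75 + o)
y(V, s) = -1/3 + s/6 (y(V, s) = (-2 + s)/6 = -1/3 + s/6)
P(l, U) = -145/3 + U + l/6 (P(l, U) = ((-1/3 + l/6) - 48) + U = (-145/3 + l/6) + U = -145/3 + U + l/6)
(F(72) + 47758)/(P(156, 197) - 9092) = (73/(-75 + 72) + 47758)/((-145/3 + 197 + (1/6)*156) - 9092) = (73/(-3) + 47758)/((-145/3 + 197 + 26) - 9092) = (73*(-1/3) + 47758)/(524/3 - 9092) = (-73/3 + 47758)/(-26752/3) = (143201/3)*(-3/26752) = -143201/26752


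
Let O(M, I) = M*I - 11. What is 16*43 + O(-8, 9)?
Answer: 605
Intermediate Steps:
O(M, I) = -11 + I*M (O(M, I) = I*M - 11 = -11 + I*M)
16*43 + O(-8, 9) = 16*43 + (-11 + 9*(-8)) = 688 + (-11 - 72) = 688 - 83 = 605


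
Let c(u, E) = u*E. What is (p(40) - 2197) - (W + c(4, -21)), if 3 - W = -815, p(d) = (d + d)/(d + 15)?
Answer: -32225/11 ≈ -2929.5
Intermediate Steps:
c(u, E) = E*u
p(d) = 2*d/(15 + d) (p(d) = (2*d)/(15 + d) = 2*d/(15 + d))
W = 818 (W = 3 - 1*(-815) = 3 + 815 = 818)
(p(40) - 2197) - (W + c(4, -21)) = (2*40/(15 + 40) - 2197) - (818 - 21*4) = (2*40/55 - 2197) - (818 - 84) = (2*40*(1/55) - 2197) - 1*734 = (16/11 - 2197) - 734 = -24151/11 - 734 = -32225/11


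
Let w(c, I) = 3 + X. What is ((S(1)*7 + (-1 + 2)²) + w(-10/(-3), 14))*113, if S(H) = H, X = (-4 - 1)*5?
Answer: -1582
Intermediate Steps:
X = -25 (X = -5*5 = -25)
w(c, I) = -22 (w(c, I) = 3 - 25 = -22)
((S(1)*7 + (-1 + 2)²) + w(-10/(-3), 14))*113 = ((1*7 + (-1 + 2)²) - 22)*113 = ((7 + 1²) - 22)*113 = ((7 + 1) - 22)*113 = (8 - 22)*113 = -14*113 = -1582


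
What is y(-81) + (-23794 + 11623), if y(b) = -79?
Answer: -12250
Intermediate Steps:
y(-81) + (-23794 + 11623) = -79 + (-23794 + 11623) = -79 - 12171 = -12250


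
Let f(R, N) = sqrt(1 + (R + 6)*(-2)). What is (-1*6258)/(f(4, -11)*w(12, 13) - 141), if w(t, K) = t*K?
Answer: 14006/7655 + 15496*I*sqrt(19)/7655 ≈ 1.8297 + 8.8237*I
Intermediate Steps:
w(t, K) = K*t
f(R, N) = sqrt(-11 - 2*R) (f(R, N) = sqrt(1 + (6 + R)*(-2)) = sqrt(1 + (-12 - 2*R)) = sqrt(-11 - 2*R))
(-1*6258)/(f(4, -11)*w(12, 13) - 141) = (-1*6258)/(sqrt(-11 - 2*4)*(13*12) - 141) = -6258/(sqrt(-11 - 8)*156 - 141) = -6258/(sqrt(-19)*156 - 141) = -6258/((I*sqrt(19))*156 - 141) = -6258/(156*I*sqrt(19) - 141) = -6258/(-141 + 156*I*sqrt(19))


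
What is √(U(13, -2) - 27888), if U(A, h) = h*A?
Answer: I*√27914 ≈ 167.07*I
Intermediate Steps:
U(A, h) = A*h
√(U(13, -2) - 27888) = √(13*(-2) - 27888) = √(-26 - 27888) = √(-27914) = I*√27914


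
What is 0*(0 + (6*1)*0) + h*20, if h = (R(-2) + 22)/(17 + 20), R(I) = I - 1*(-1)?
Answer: 420/37 ≈ 11.351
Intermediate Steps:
R(I) = 1 + I (R(I) = I + 1 = 1 + I)
h = 21/37 (h = ((1 - 2) + 22)/(17 + 20) = (-1 + 22)/37 = 21*(1/37) = 21/37 ≈ 0.56757)
0*(0 + (6*1)*0) + h*20 = 0*(0 + (6*1)*0) + (21/37)*20 = 0*(0 + 6*0) + 420/37 = 0*(0 + 0) + 420/37 = 0*0 + 420/37 = 0 + 420/37 = 420/37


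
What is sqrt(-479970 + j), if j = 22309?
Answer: I*sqrt(457661) ≈ 676.51*I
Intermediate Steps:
sqrt(-479970 + j) = sqrt(-479970 + 22309) = sqrt(-457661) = I*sqrt(457661)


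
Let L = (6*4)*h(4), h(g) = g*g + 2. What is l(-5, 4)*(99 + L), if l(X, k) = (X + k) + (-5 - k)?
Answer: -5310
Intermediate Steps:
h(g) = 2 + g² (h(g) = g² + 2 = 2 + g²)
L = 432 (L = (6*4)*(2 + 4²) = 24*(2 + 16) = 24*18 = 432)
l(X, k) = -5 + X
l(-5, 4)*(99 + L) = (-5 - 5)*(99 + 432) = -10*531 = -5310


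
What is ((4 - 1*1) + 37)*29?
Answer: 1160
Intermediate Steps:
((4 - 1*1) + 37)*29 = ((4 - 1) + 37)*29 = (3 + 37)*29 = 40*29 = 1160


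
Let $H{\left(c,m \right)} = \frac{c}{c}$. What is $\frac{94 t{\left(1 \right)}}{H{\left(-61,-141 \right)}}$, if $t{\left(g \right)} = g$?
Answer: $94$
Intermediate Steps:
$H{\left(c,m \right)} = 1$
$\frac{94 t{\left(1 \right)}}{H{\left(-61,-141 \right)}} = \frac{94 \cdot 1}{1} = 94 \cdot 1 = 94$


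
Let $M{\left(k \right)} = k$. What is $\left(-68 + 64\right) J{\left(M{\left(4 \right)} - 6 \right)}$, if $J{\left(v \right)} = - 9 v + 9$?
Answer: $-108$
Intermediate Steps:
$J{\left(v \right)} = 9 - 9 v$
$\left(-68 + 64\right) J{\left(M{\left(4 \right)} - 6 \right)} = \left(-68 + 64\right) \left(9 - 9 \left(4 - 6\right)\right) = - 4 \left(9 - 9 \left(4 - 6\right)\right) = - 4 \left(9 - -18\right) = - 4 \left(9 + 18\right) = \left(-4\right) 27 = -108$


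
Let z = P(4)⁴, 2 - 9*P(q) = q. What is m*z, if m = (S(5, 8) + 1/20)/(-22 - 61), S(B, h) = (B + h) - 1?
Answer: -964/2722815 ≈ -0.00035405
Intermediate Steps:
P(q) = 2/9 - q/9
z = 16/6561 (z = (2/9 - ⅑*4)⁴ = (2/9 - 4/9)⁴ = (-2/9)⁴ = 16/6561 ≈ 0.0024387)
S(B, h) = -1 + B + h
m = -241/1660 (m = ((-1 + 5 + 8) + 1/20)/(-22 - 61) = (12 + 1/20)/(-83) = (241/20)*(-1/83) = -241/1660 ≈ -0.14518)
m*z = -241/1660*16/6561 = -964/2722815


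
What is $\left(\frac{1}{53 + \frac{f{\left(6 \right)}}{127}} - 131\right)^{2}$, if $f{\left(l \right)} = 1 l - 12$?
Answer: $\frac{775893199104}{45225625} \approx 17156.0$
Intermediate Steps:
$f{\left(l \right)} = -12 + l$ ($f{\left(l \right)} = l - 12 = -12 + l$)
$\left(\frac{1}{53 + \frac{f{\left(6 \right)}}{127}} - 131\right)^{2} = \left(\frac{1}{53 + \frac{-12 + 6}{127}} - 131\right)^{2} = \left(\frac{1}{53 - \frac{6}{127}} - 131\right)^{2} = \left(\frac{1}{\frac{6725}{127}} - 131\right)^{2} = \left(\frac{127}{6725} - 131\right)^{2} = \left(- \frac{880848}{6725}\right)^{2} = \frac{775893199104}{45225625}$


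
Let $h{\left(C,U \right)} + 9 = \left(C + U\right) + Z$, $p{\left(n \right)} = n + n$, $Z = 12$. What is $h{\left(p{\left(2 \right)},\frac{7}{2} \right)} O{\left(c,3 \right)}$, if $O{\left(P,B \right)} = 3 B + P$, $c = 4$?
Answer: $\frac{273}{2} \approx 136.5$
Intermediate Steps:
$p{\left(n \right)} = 2 n$
$h{\left(C,U \right)} = 3 + C + U$ ($h{\left(C,U \right)} = -9 + \left(\left(C + U\right) + 12\right) = -9 + \left(12 + C + U\right) = 3 + C + U$)
$O{\left(P,B \right)} = P + 3 B$
$h{\left(p{\left(2 \right)},\frac{7}{2} \right)} O{\left(c,3 \right)} = \left(3 + 2 \cdot 2 + \frac{7}{2}\right) \left(4 + 3 \cdot 3\right) = \left(3 + 4 + 7 \cdot \frac{1}{2}\right) \left(4 + 9\right) = \left(3 + 4 + \frac{7}{2}\right) 13 = \frac{21}{2} \cdot 13 = \frac{273}{2}$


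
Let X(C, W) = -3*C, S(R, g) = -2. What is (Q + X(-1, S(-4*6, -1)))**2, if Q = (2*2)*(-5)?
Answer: 289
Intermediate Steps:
Q = -20 (Q = 4*(-5) = -20)
(Q + X(-1, S(-4*6, -1)))**2 = (-20 - 3*(-1))**2 = (-20 + 3)**2 = (-17)**2 = 289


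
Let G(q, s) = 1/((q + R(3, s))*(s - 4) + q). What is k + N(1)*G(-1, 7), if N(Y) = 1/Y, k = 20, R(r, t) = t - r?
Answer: 161/8 ≈ 20.125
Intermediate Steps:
G(q, s) = 1/(q + (-4 + s)*(-3 + q + s)) (G(q, s) = 1/((q + (s - 1*3))*(s - 4) + q) = 1/((q + (s - 3))*(-4 + s) + q) = 1/((q + (-3 + s))*(-4 + s) + q) = 1/((-3 + q + s)*(-4 + s) + q) = 1/((-4 + s)*(-3 + q + s) + q) = 1/(q + (-4 + s)*(-3 + q + s)))
k + N(1)*G(-1, 7) = 20 + 1/(1*(12 + 7² - 7*7 - 3*(-1) - 1*7)) = 20 + 1/(12 + 49 - 49 + 3 - 7) = 20 + 1/8 = 20 + 1*(⅛) = 20 + ⅛ = 161/8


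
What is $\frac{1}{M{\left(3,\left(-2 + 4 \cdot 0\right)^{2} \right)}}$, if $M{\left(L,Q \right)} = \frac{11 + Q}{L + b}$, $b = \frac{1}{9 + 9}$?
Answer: $\frac{11}{54} \approx 0.2037$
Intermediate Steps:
$b = \frac{1}{18} \approx 0.055556$
$M{\left(L,Q \right)} = \frac{11 + Q}{\frac{1}{18} + L}$ ($M{\left(L,Q \right)} = \frac{11 + Q}{L + \frac{1}{18}} = \frac{11 + Q}{\frac{1}{18} + L}$)
$\frac{1}{M{\left(3,\left(-2 + 4 \cdot 0\right)^{2} \right)}} = \frac{1}{18 \frac{1}{1 + 18 \cdot 3} \left(11 + \left(-2 + 4 \cdot 0\right)^{2}\right)} = \frac{1}{18 \frac{1}{1 + 54} \left(11 + \left(-2 + 0\right)^{2}\right)} = \frac{1}{18 \cdot \frac{1}{55} \left(11 + \left(-2\right)^{2}\right)} = \frac{1}{18 \cdot \frac{1}{55} \left(11 + 4\right)} = \frac{1}{18 \cdot \frac{1}{55} \cdot 15} = \frac{1}{\frac{54}{11}} = \frac{11}{54}$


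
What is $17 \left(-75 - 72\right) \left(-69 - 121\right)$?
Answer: $474810$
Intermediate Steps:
$17 \left(-75 - 72\right) \left(-69 - 121\right) = 17 \left(\left(-147\right) \left(-190\right)\right) = 17 \cdot 27930 = 474810$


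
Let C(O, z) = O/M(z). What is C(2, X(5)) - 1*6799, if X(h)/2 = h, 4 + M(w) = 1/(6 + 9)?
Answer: -401171/59 ≈ -6799.5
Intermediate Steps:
M(w) = -59/15 (M(w) = -4 + 1/(6 + 9) = -4 + 1/15 = -59/15)
X(h) = 2*h
C(O, z) = -15*O/59 (C(O, z) = O/(-59/15) = O*(-15/59) = -15*O/59)
C(2, X(5)) - 1*6799 = -15/59*2 - 1*6799 = -30/59 - 6799 = -401171/59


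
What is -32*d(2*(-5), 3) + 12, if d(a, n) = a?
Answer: 332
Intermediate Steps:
-32*d(2*(-5), 3) + 12 = -64*(-5) + 12 = -32*(-10) + 12 = 320 + 12 = 332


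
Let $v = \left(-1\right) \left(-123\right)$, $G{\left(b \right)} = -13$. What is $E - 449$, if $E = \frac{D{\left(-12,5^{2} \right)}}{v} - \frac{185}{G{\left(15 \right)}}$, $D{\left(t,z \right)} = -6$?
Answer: $- \frac{231758}{533} \approx -434.82$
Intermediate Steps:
$v = 123$
$E = \frac{7559}{533}$ ($E = - \frac{6}{123} - \frac{185}{-13} = \left(-6\right) \frac{1}{123} - - \frac{185}{13} = - \frac{2}{41} + \frac{185}{13} = \frac{7559}{533} \approx 14.182$)
$E - 449 = \frac{7559}{533} - 449 = - \frac{231758}{533}$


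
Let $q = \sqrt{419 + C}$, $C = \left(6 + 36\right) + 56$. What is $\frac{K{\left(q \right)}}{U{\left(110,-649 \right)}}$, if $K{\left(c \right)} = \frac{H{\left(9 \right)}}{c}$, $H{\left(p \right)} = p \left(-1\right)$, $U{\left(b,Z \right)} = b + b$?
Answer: $- \frac{9 \sqrt{517}}{113740} \approx -0.0017992$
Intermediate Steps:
$U{\left(b,Z \right)} = 2 b$
$C = 98$ ($C = 42 + 56 = 98$)
$q = \sqrt{517}$ ($q = \sqrt{419 + 98} = \sqrt{517} \approx 22.738$)
$H{\left(p \right)} = - p$
$K{\left(c \right)} = - \frac{9}{c}$ ($K{\left(c \right)} = \frac{\left(-1\right) 9}{c} = - \frac{9}{c}$)
$\frac{K{\left(q \right)}}{U{\left(110,-649 \right)}} = \frac{\left(-9\right) \frac{1}{\sqrt{517}}}{2 \cdot 110} = \frac{\left(-9\right) \frac{\sqrt{517}}{517}}{220} = - \frac{9 \sqrt{517}}{517} \cdot \frac{1}{220} = - \frac{9 \sqrt{517}}{113740}$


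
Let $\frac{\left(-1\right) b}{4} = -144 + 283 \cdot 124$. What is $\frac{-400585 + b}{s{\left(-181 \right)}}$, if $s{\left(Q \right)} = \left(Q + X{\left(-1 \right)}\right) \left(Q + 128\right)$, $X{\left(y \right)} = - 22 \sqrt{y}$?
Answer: $- \frac{97808237}{1761985} + \frac{11888294 i}{1761985} \approx -55.51 + 6.7471 i$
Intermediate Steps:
$b = -139792$ ($b = - 4 \left(-144 + 283 \cdot 124\right) = - 4 \left(-144 + 35092\right) = \left(-4\right) 34948 = -139792$)
$s{\left(Q \right)} = \left(128 + Q\right) \left(Q - 22 i\right)$ ($s{\left(Q \right)} = \left(Q - 22 \sqrt{-1}\right) \left(Q + 128\right) = \left(Q - 22 i\right) \left(128 + Q\right) = \left(128 + Q\right) \left(Q - 22 i\right)$)
$\frac{-400585 + b}{s{\left(-181 \right)}} = \frac{-400585 - 139792}{\left(-181\right)^{2} - 2816 i - 181 \left(128 - 22 i\right)} = - \frac{540377}{32761 - 2816 i - \left(23168 - 3982 i\right)} = - \frac{540377}{9593 + 1166 i} = - 540377 \frac{9593 - 1166 i}{93385205} = - \frac{540377 \left(9593 - 1166 i\right)}{93385205}$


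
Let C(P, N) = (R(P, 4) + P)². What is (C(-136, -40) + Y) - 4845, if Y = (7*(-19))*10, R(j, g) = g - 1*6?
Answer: 12869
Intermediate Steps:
R(j, g) = -6 + g (R(j, g) = g - 6 = -6 + g)
Y = -1330 (Y = -133*10 = -1330)
C(P, N) = (-2 + P)² (C(P, N) = ((-6 + 4) + P)² = (-2 + P)²)
(C(-136, -40) + Y) - 4845 = ((-2 - 136)² - 1330) - 4845 = ((-138)² - 1330) - 4845 = (19044 - 1330) - 4845 = 17714 - 4845 = 12869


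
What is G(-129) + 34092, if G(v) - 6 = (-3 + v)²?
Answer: 51522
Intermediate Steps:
G(v) = 6 + (-3 + v)²
G(-129) + 34092 = (6 + (-3 - 129)²) + 34092 = (6 + (-132)²) + 34092 = (6 + 17424) + 34092 = 17430 + 34092 = 51522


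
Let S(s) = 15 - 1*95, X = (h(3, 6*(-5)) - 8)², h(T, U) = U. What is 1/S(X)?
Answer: -1/80 ≈ -0.012500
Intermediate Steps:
X = 1444 (X = (6*(-5) - 8)² = (-30 - 8)² = (-38)² = 1444)
S(s) = -80 (S(s) = 15 - 95 = -80)
1/S(X) = 1/(-80) = -1/80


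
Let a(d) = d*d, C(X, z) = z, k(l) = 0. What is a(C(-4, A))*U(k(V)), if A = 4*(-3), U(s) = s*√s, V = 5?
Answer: 0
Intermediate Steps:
U(s) = s^(3/2)
A = -12
a(d) = d²
a(C(-4, A))*U(k(V)) = (-12)²*0^(3/2) = 144*0 = 0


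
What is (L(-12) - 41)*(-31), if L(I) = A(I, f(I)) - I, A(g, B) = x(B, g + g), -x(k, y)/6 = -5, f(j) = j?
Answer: -31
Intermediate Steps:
x(k, y) = 30 (x(k, y) = -6*(-5) = 30)
A(g, B) = 30
L(I) = 30 - I
(L(-12) - 41)*(-31) = ((30 - 1*(-12)) - 41)*(-31) = ((30 + 12) - 41)*(-31) = (42 - 41)*(-31) = 1*(-31) = -31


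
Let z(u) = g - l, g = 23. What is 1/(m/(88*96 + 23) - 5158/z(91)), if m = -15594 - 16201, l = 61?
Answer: 160949/21242604 ≈ 0.0075767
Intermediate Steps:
m = -31795
z(u) = -38 (z(u) = 23 - 1*61 = 23 - 61 = -38)
1/(m/(88*96 + 23) - 5158/z(91)) = 1/(-31795/(88*96 + 23) - 5158/(-38)) = 1/(-31795/(8448 + 23) - 5158*(-1/38)) = 1/(-31795/8471 + 2579/19) = 1/(21242604/160949) = 160949/21242604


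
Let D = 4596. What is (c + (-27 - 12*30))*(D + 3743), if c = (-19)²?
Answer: -216814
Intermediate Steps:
c = 361
(c + (-27 - 12*30))*(D + 3743) = (361 + (-27 - 12*30))*(4596 + 3743) = (361 + (-27 - 360))*8339 = (361 - 387)*8339 = -26*8339 = -216814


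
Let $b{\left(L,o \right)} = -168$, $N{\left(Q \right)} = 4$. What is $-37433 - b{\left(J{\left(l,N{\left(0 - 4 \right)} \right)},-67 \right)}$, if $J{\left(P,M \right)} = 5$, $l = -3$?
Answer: $-37265$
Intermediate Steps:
$-37433 - b{\left(J{\left(l,N{\left(0 - 4 \right)} \right)},-67 \right)} = -37433 - -168 = -37433 + 168 = -37265$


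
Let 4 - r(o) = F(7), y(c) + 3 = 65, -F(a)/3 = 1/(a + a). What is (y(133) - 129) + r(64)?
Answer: -879/14 ≈ -62.786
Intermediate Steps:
F(a) = -3/(2*a) (F(a) = -3/(a + a) = -3*1/(2*a) = -3/(2*a))
y(c) = 62 (y(c) = -3 + 65 = 62)
r(o) = 59/14 (r(o) = 4 - (-3)/(2*7) = 4 - 1*(-3/14) = 4 + 3/14 = 59/14)
(y(133) - 129) + r(64) = (62 - 129) + 59/14 = -67 + 59/14 = -879/14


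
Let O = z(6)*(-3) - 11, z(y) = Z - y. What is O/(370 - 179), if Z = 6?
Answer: -11/191 ≈ -0.057592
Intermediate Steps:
z(y) = 6 - y
O = -11 (O = (6 - 1*6)*(-3) - 11 = (6 - 6)*(-3) - 11 = 0*(-3) - 11 = 0 - 11 = -11)
O/(370 - 179) = -11/(370 - 179) = -11/191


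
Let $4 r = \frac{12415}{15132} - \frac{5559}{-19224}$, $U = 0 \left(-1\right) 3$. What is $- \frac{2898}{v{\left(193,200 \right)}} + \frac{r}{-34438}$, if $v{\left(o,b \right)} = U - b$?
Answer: $\frac{31017036640537}{2140583428800} \approx 14.49$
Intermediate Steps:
$U = 0$ ($U = 0 \cdot 3 = 0$)
$v{\left(o,b \right)} = - b$ ($v{\left(o,b \right)} = 0 - b = - b$)
$r = \frac{689711}{2486304}$ ($r = \frac{\frac{12415}{15132} - \frac{5559}{-19224}}{4} = \frac{12415 \cdot \frac{1}{15132} - - \frac{1853}{6408}}{4} = \frac{\frac{955}{1164} + \frac{1853}{6408}}{4} = \frac{1}{4} \cdot \frac{689711}{621576} = \frac{689711}{2486304} \approx 0.2774$)
$- \frac{2898}{v{\left(193,200 \right)}} + \frac{r}{-34438} = - \frac{2898}{\left(-1\right) 200} + \frac{689711}{2486304 \left(-34438\right)} = - \frac{2898}{-200} + \frac{689711}{2486304} \left(- \frac{1}{34438}\right) = \left(-2898\right) \left(- \frac{1}{200}\right) - \frac{689711}{85623337152} = \frac{1449}{100} - \frac{689711}{85623337152} = \frac{31017036640537}{2140583428800}$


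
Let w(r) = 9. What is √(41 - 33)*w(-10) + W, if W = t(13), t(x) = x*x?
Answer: 169 + 18*√2 ≈ 194.46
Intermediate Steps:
t(x) = x²
W = 169 (W = 13² = 169)
√(41 - 33)*w(-10) + W = √(41 - 33)*9 + 169 = √8*9 + 169 = (2*√2)*9 + 169 = 18*√2 + 169 = 169 + 18*√2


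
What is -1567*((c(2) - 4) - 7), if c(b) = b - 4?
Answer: 20371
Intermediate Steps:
c(b) = -4 + b
-1567*((c(2) - 4) - 7) = -1567*(((-4 + 2) - 4) - 7) = -1567*((-2 - 4) - 7) = -1567*(-6 - 7) = -1567*(-13) = 20371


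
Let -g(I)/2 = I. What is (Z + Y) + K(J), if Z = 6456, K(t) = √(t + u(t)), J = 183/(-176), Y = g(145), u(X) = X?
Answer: 6166 + I*√4026/44 ≈ 6166.0 + 1.4421*I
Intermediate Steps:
g(I) = -2*I
Y = -290 (Y = -2*145 = -290)
J = -183/176 (J = 183*(-1/176) = -183/176 ≈ -1.0398)
K(t) = √2*√t (K(t) = √(t + t) = √(2*t) = √2*√t)
(Z + Y) + K(J) = (6456 - 290) + √2*√(-183/176) = 6166 + √2*(I*√2013/44) = 6166 + I*√4026/44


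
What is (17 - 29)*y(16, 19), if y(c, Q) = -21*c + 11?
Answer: 3900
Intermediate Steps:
y(c, Q) = 11 - 21*c
(17 - 29)*y(16, 19) = (17 - 29)*(11 - 21*16) = -12*(11 - 336) = -12*(-325) = 3900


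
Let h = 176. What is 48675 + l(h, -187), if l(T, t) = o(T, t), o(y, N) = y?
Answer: 48851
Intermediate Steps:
l(T, t) = T
48675 + l(h, -187) = 48675 + 176 = 48851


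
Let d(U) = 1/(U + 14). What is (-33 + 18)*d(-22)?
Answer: 15/8 ≈ 1.8750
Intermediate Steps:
d(U) = 1/(14 + U)
(-33 + 18)*d(-22) = (-33 + 18)/(14 - 22) = -15/(-8) = -15*(-⅛) = 15/8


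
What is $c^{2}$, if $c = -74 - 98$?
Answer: $29584$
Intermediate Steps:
$c = -172$ ($c = -74 - 98 = -172$)
$c^{2} = \left(-172\right)^{2} = 29584$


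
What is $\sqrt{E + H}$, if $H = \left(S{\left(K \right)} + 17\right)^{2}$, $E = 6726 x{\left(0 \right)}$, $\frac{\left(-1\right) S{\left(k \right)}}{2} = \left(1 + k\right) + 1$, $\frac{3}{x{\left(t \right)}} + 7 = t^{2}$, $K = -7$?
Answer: $\frac{15 i \sqrt{469}}{7} \approx 46.407 i$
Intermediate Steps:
$x{\left(t \right)} = \frac{3}{-7 + t^{2}}$
$S{\left(k \right)} = -4 - 2 k$ ($S{\left(k \right)} = - 2 \left(\left(1 + k\right) + 1\right) = - 2 \left(2 + k\right) = -4 - 2 k$)
$E = - \frac{20178}{7}$ ($E = 6726 \frac{3}{-7 + 0^{2}} = 6726 \frac{3}{-7 + 0} = 6726 \frac{3}{-7} = 6726 \cdot 3 \left(- \frac{1}{7}\right) = 6726 \left(- \frac{3}{7}\right) = - \frac{20178}{7} \approx -2882.6$)
$H = 729$ ($H = \left(\left(-4 - -14\right) + 17\right)^{2} = \left(\left(-4 + 14\right) + 17\right)^{2} = \left(10 + 17\right)^{2} = 27^{2} = 729$)
$\sqrt{E + H} = \sqrt{- \frac{20178}{7} + 729} = \sqrt{- \frac{15075}{7}} = \frac{15 i \sqrt{469}}{7}$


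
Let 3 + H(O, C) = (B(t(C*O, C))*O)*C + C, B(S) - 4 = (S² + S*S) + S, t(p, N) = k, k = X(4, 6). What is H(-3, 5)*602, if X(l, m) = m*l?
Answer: -10654196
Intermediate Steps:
X(l, m) = l*m
k = 24 (k = 4*6 = 24)
t(p, N) = 24
B(S) = 4 + S + 2*S² (B(S) = 4 + ((S² + S*S) + S) = 4 + ((S² + S²) + S) = 4 + (2*S² + S) = 4 + (S + 2*S²) = 4 + S + 2*S²)
H(O, C) = -3 + C + 1180*C*O (H(O, C) = -3 + (((4 + 24 + 2*24²)*O)*C + C) = -3 + (((4 + 24 + 2*576)*O)*C + C) = -3 + (((4 + 24 + 1152)*O)*C + C) = -3 + ((1180*O)*C + C) = -3 + (1180*C*O + C) = -3 + (C + 1180*C*O) = -3 + C + 1180*C*O)
H(-3, 5)*602 = (-3 + 5 + 1180*5*(-3))*602 = (-3 + 5 - 17700)*602 = -17698*602 = -10654196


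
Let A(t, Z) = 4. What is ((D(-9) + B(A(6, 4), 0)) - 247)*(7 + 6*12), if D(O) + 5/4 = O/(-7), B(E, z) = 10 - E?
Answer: -533013/28 ≈ -19036.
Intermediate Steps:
D(O) = -5/4 - O/7 (D(O) = -5/4 + O/(-7) = -5/4 + O*(-⅐) = -5/4 - O/7)
((D(-9) + B(A(6, 4), 0)) - 247)*(7 + 6*12) = (((-5/4 - ⅐*(-9)) + (10 - 1*4)) - 247)*(7 + 6*12) = (((-5/4 + 9/7) + (10 - 4)) - 247)*(7 + 72) = ((1/28 + 6) - 247)*79 = (169/28 - 247)*79 = -6747/28*79 = -533013/28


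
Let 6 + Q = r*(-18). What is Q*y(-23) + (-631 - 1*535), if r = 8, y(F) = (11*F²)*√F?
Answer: -1166 - 872850*I*√23 ≈ -1166.0 - 4.186e+6*I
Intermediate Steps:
y(F) = 11*F^(5/2)
Q = -150 (Q = -6 + 8*(-18) = -6 - 144 = -150)
Q*y(-23) + (-631 - 1*535) = -1650*(-23)^(5/2) + (-631 - 1*535) = -1650*529*I*√23 + (-631 - 535) = -872850*I*√23 - 1166 = -1166 - 872850*I*√23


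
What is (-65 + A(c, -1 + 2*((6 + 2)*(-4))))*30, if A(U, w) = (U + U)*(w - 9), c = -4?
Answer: 15810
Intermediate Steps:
A(U, w) = 2*U*(-9 + w) (A(U, w) = (2*U)*(-9 + w) = 2*U*(-9 + w))
(-65 + A(c, -1 + 2*((6 + 2)*(-4))))*30 = (-65 + 2*(-4)*(-9 + (-1 + 2*((6 + 2)*(-4)))))*30 = (-65 + 2*(-4)*(-9 + (-1 + 2*(8*(-4)))))*30 = (-65 + 2*(-4)*(-9 + (-1 + 2*(-32))))*30 = (-65 + 2*(-4)*(-9 + (-1 - 64)))*30 = (-65 + 2*(-4)*(-9 - 65))*30 = (-65 + 2*(-4)*(-74))*30 = (-65 + 592)*30 = 527*30 = 15810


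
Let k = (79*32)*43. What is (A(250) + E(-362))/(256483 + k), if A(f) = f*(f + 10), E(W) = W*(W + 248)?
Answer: 106268/365187 ≈ 0.29100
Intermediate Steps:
E(W) = W*(248 + W)
k = 108704 (k = 2528*43 = 108704)
A(f) = f*(10 + f)
(A(250) + E(-362))/(256483 + k) = (250*(10 + 250) - 362*(248 - 362))/(256483 + 108704) = (250*260 - 362*(-114))/365187 = (65000 + 41268)*(1/365187) = 106268*(1/365187) = 106268/365187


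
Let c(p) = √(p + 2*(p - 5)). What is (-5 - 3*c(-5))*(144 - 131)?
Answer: -65 - 195*I ≈ -65.0 - 195.0*I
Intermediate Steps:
c(p) = √(-10 + 3*p) (c(p) = √(p + 2*(-5 + p)) = √(p + (-10 + 2*p)) = √(-10 + 3*p))
(-5 - 3*c(-5))*(144 - 131) = (-5 - 3*√(-10 + 3*(-5)))*(144 - 131) = (-5 - 3*√(-10 - 15))*13 = (-5 - 15*I)*13 = -65 - 195*I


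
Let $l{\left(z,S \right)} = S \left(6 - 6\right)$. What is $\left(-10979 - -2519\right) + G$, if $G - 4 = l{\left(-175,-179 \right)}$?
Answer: $-8456$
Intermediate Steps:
$l{\left(z,S \right)} = 0$ ($l{\left(z,S \right)} = S 0 = 0$)
$G = 4$ ($G = 4 + 0 = 4$)
$\left(-10979 - -2519\right) + G = \left(-10979 - -2519\right) + 4 = \left(-10979 + 2519\right) + 4 = -8460 + 4 = -8456$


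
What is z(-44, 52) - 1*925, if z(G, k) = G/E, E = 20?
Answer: -4636/5 ≈ -927.20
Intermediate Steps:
z(G, k) = G/20
z(-44, 52) - 1*925 = (1/20)*(-44) - 1*925 = -11/5 - 925 = -4636/5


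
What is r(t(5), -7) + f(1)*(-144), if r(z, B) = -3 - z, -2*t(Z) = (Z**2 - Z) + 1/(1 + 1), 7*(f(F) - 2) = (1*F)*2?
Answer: -9013/28 ≈ -321.89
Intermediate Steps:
f(F) = 2 + 2*F/7 (f(F) = 2 + ((1*F)*2)/7 = 2 + (F*2)/7 = 2 + (2*F)/7 = 2 + 2*F/7)
t(Z) = -1/4 + Z/2 - Z**2/2 (t(Z) = -((Z**2 - Z) + 1/(1 + 1))/2 = -((Z**2 - Z) + 1/2)/2 = -(1/2 + Z**2 - Z)/2 = -1/4 + Z/2 - Z**2/2)
r(t(5), -7) + f(1)*(-144) = (-3 - (-1/4 + (1/2)*5 - 1/2*5**2)) + (2 + (2/7)*1)*(-144) = (-3 - (-1/4 + 5/2 - 1/2*25)) + (2 + 2/7)*(-144) = (-3 - (-1/4 + 5/2 - 25/2)) + (16/7)*(-144) = (-3 - 1*(-41/4)) - 2304/7 = (-3 + 41/4) - 2304/7 = 29/4 - 2304/7 = -9013/28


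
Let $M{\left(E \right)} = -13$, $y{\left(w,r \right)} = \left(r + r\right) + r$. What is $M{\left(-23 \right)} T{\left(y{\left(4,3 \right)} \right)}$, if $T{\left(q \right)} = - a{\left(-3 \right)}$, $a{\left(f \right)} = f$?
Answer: $-39$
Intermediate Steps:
$y{\left(w,r \right)} = 3 r$ ($y{\left(w,r \right)} = 2 r + r = 3 r$)
$T{\left(q \right)} = 3$ ($T{\left(q \right)} = \left(-1\right) \left(-3\right) = 3$)
$M{\left(-23 \right)} T{\left(y{\left(4,3 \right)} \right)} = \left(-13\right) 3 = -39$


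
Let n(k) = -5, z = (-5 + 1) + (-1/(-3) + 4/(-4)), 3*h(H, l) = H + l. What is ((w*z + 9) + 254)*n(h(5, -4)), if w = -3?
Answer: -1385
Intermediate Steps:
h(H, l) = H/3 + l/3 (h(H, l) = (H + l)/3 = H/3 + l/3)
z = -14/3 (z = -4 + (-1*(-⅓) + 4*(-¼)) = -4 + (⅓ - 1) = -4 - ⅔ = -14/3 ≈ -4.6667)
((w*z + 9) + 254)*n(h(5, -4)) = ((-3*(-14/3) + 9) + 254)*(-5) = ((14 + 9) + 254)*(-5) = (23 + 254)*(-5) = 277*(-5) = -1385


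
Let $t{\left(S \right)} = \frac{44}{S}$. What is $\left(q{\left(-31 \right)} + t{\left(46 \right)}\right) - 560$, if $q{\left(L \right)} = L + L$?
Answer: $- \frac{14284}{23} \approx -621.04$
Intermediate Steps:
$q{\left(L \right)} = 2 L$
$\left(q{\left(-31 \right)} + t{\left(46 \right)}\right) - 560 = \left(2 \left(-31\right) + \frac{44}{46}\right) - 560 = \left(-62 + 44 \cdot \frac{1}{46}\right) - 560 = \left(-62 + \frac{22}{23}\right) - 560 = - \frac{1404}{23} - 560 = - \frac{14284}{23}$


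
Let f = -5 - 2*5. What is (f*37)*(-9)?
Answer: 4995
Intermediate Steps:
f = -15 (f = -5 - 10 = -15)
(f*37)*(-9) = -15*37*(-9) = -555*(-9) = 4995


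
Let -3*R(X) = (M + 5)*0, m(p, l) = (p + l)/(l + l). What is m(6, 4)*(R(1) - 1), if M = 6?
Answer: -5/4 ≈ -1.2500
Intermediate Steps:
m(p, l) = (l + p)/(2*l) (m(p, l) = (l + p)/((2*l)) = (l + p)*(1/(2*l)) = (l + p)/(2*l))
R(X) = 0 (R(X) = -(6 + 5)*0/3 = -11*0/3 = -⅓*0 = 0)
m(6, 4)*(R(1) - 1) = ((½)*(4 + 6)/4)*(0 - 1) = ((½)*(¼)*10)*(-1) = (5/4)*(-1) = -5/4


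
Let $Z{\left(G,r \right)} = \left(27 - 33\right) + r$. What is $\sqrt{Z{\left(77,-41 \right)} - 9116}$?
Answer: $7 i \sqrt{187} \approx 95.724 i$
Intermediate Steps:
$Z{\left(G,r \right)} = -6 + r$
$\sqrt{Z{\left(77,-41 \right)} - 9116} = \sqrt{\left(-6 - 41\right) - 9116} = \sqrt{-47 - 9116} = \sqrt{-9163} = 7 i \sqrt{187}$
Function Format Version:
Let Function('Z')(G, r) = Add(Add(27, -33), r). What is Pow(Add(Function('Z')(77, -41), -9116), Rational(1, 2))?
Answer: Mul(7, I, Pow(187, Rational(1, 2))) ≈ Mul(95.724, I)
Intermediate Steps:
Function('Z')(G, r) = Add(-6, r)
Pow(Add(Function('Z')(77, -41), -9116), Rational(1, 2)) = Pow(Add(Add(-6, -41), -9116), Rational(1, 2)) = Pow(Add(-47, -9116), Rational(1, 2)) = Pow(-9163, Rational(1, 2)) = Mul(7, I, Pow(187, Rational(1, 2)))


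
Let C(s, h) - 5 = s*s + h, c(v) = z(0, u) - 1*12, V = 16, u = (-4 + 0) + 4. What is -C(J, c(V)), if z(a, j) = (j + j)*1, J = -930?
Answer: -864893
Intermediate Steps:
u = 0 (u = -4 + 4 = 0)
z(a, j) = 2*j (z(a, j) = (2*j)*1 = 2*j)
c(v) = -12 (c(v) = 2*0 - 1*12 = 0 - 12 = -12)
C(s, h) = 5 + h + s**2 (C(s, h) = 5 + (s*s + h) = 5 + (s**2 + h) = 5 + (h + s**2) = 5 + h + s**2)
-C(J, c(V)) = -(5 - 12 + (-930)**2) = -(5 - 12 + 864900) = -1*864893 = -864893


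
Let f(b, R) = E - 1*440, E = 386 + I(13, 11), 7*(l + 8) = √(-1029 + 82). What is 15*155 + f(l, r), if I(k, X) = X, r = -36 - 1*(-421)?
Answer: 2282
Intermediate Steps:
r = 385 (r = -36 + 421 = 385)
l = -8 + I*√947/7 (l = -8 + √(-1029 + 82)/7 = -8 + √(-947)/7 = -8 + (I*√947)/7 = -8 + I*√947/7 ≈ -8.0 + 4.3962*I)
E = 397 (E = 386 + 11 = 397)
f(b, R) = -43 (f(b, R) = 397 - 1*440 = 397 - 440 = -43)
15*155 + f(l, r) = 15*155 - 43 = 2325 - 43 = 2282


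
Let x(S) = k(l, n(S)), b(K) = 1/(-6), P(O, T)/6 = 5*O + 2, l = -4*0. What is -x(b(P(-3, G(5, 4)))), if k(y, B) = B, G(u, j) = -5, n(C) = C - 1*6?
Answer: 37/6 ≈ 6.1667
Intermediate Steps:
n(C) = -6 + C (n(C) = C - 6 = -6 + C)
l = 0
P(O, T) = 12 + 30*O (P(O, T) = 6*(5*O + 2) = 6*(2 + 5*O) = 12 + 30*O)
b(K) = -⅙
x(S) = -6 + S
-x(b(P(-3, G(5, 4)))) = -(-6 - ⅙) = -1*(-37/6) = 37/6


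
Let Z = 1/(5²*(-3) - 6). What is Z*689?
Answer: -689/81 ≈ -8.5062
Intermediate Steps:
Z = -1/81 (Z = 1/(25*(-3) - 6) = 1/(-75 - 6) = 1/(-81) = -1/81 ≈ -0.012346)
Z*689 = -1/81*689 = -689/81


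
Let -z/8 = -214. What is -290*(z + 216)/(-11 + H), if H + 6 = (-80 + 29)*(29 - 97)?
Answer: -19280/119 ≈ -162.02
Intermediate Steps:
z = 1712 (z = -8*(-214) = 1712)
H = 3462 (H = -6 + (-80 + 29)*(29 - 97) = -6 - 51*(-68) = -6 + 3468 = 3462)
-290*(z + 216)/(-11 + H) = -290*(1712 + 216)/(-11 + 3462) = -559120/3451 = -290*1928/3451 = -19280/119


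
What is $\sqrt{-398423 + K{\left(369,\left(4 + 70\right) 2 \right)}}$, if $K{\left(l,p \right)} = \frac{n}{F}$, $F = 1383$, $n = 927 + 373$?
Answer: $\frac{i \sqrt{762057491547}}{1383} \approx 631.21 i$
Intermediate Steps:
$n = 1300$
$K{\left(l,p \right)} = \frac{1300}{1383}$
$\sqrt{-398423 + K{\left(369,\left(4 + 70\right) 2 \right)}} = \sqrt{-398423 + \frac{1300}{1383}} = \sqrt{- \frac{551017709}{1383}} = \frac{i \sqrt{762057491547}}{1383}$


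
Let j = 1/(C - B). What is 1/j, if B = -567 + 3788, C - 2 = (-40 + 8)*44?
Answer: -4627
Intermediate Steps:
C = -1406 (C = 2 + (-40 + 8)*44 = 2 - 32*44 = 2 - 1408 = -1406)
B = 3221
j = -1/4627 (j = 1/(-1406 - 1*3221) = 1/(-1406 - 3221) = 1/(-4627) = -1/4627 ≈ -0.00021612)
1/j = 1/(-1/4627) = -4627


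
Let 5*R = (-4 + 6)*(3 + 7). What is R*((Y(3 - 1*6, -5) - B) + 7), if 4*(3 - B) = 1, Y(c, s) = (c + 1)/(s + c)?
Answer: 18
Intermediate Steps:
Y(c, s) = (1 + c)/(c + s)
B = 11/4 (B = 3 - 1/4*1 = 3 - 1/4 = 11/4 ≈ 2.7500)
R = 4 (R = ((-4 + 6)*(3 + 7))/5 = (2*10)/5 = (1/5)*20 = 4)
R*((Y(3 - 1*6, -5) - B) + 7) = 4*(((1 + (3 - 1*6))/((3 - 1*6) - 5) - 1*11/4) + 7) = 4*(((1 + (3 - 6))/((3 - 6) - 5) - 11/4) + 7) = 4*(((1 - 3)/(-3 - 5) - 11/4) + 7) = 4*((-2/(-8) - 11/4) + 7) = 4*((-1/8*(-2) - 11/4) + 7) = 4*((1/4 - 11/4) + 7) = 4*(-5/2 + 7) = 4*(9/2) = 18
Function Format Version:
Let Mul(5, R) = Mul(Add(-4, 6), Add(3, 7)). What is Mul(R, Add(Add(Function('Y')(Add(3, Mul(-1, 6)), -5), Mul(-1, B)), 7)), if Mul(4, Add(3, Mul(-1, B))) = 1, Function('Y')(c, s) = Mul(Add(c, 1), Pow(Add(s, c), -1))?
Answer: 18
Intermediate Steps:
Function('Y')(c, s) = Mul(Pow(Add(c, s), -1), Add(1, c)) (Function('Y')(c, s) = Mul(Add(1, c), Pow(Add(c, s), -1)) = Mul(Pow(Add(c, s), -1), Add(1, c)))
B = Rational(11, 4) (B = Add(3, Mul(Rational(-1, 4), 1)) = Add(3, Rational(-1, 4)) = Rational(11, 4) ≈ 2.7500)
R = 4 (R = Mul(Rational(1, 5), Mul(Add(-4, 6), Add(3, 7))) = Mul(Rational(1, 5), Mul(2, 10)) = Mul(Rational(1, 5), 20) = 4)
Mul(R, Add(Add(Function('Y')(Add(3, Mul(-1, 6)), -5), Mul(-1, B)), 7)) = Mul(4, Add(Add(Mul(Pow(Add(Add(3, Mul(-1, 6)), -5), -1), Add(1, Add(3, Mul(-1, 6)))), Mul(-1, Rational(11, 4))), 7)) = Mul(4, Add(Add(Mul(Pow(Add(Add(3, -6), -5), -1), Add(1, Add(3, -6))), Rational(-11, 4)), 7)) = Mul(4, Add(Add(Mul(Pow(Add(-3, -5), -1), Add(1, -3)), Rational(-11, 4)), 7)) = Mul(4, Add(Add(Mul(Pow(-8, -1), -2), Rational(-11, 4)), 7)) = Mul(4, Add(Add(Mul(Rational(-1, 8), -2), Rational(-11, 4)), 7)) = Mul(4, Add(Add(Rational(1, 4), Rational(-11, 4)), 7)) = Mul(4, Add(Rational(-5, 2), 7)) = Mul(4, Rational(9, 2)) = 18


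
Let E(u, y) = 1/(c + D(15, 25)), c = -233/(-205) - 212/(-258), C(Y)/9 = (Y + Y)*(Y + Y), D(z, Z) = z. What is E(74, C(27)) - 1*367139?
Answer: -164647863773/448462 ≈ -3.6714e+5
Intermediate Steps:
C(Y) = 36*Y² (C(Y) = 9*((Y + Y)*(Y + Y)) = 9*((2*Y)*(2*Y)) = 9*(4*Y²) = 36*Y²)
c = 51787/26445 (c = -233*(-1/205) - 212*(-1/258) = 233/205 + 106/129 = 51787/26445 ≈ 1.9583)
E(u, y) = 26445/448462 (E(u, y) = 1/(51787/26445 + 15) = 1/(448462/26445) = 26445/448462)
E(74, C(27)) - 1*367139 = 26445/448462 - 1*367139 = 26445/448462 - 367139 = -164647863773/448462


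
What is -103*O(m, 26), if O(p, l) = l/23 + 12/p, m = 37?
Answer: -127514/851 ≈ -149.84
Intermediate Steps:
O(p, l) = 12/p + l/23 (O(p, l) = l*(1/23) + 12/p = l/23 + 12/p = 12/p + l/23)
-103*O(m, 26) = -103*(12/37 + (1/23)*26) = -103*(12*(1/37) + 26/23) = -103*(12/37 + 26/23) = -103*1238/851 = -127514/851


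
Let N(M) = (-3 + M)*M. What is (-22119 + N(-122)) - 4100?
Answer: -10969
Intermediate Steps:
N(M) = M*(-3 + M)
(-22119 + N(-122)) - 4100 = (-22119 - 122*(-3 - 122)) - 4100 = (-22119 - 122*(-125)) - 4100 = (-22119 + 15250) - 4100 = -6869 - 4100 = -10969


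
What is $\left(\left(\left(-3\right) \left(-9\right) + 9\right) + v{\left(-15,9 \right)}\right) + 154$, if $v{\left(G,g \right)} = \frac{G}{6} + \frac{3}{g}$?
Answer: $\frac{1127}{6} \approx 187.83$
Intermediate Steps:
$v{\left(G,g \right)} = \frac{3}{g} + \frac{G}{6}$ ($v{\left(G,g \right)} = G \frac{1}{6} + \frac{3}{g} = \frac{G}{6} + \frac{3}{g} = \frac{3}{g} + \frac{G}{6}$)
$\left(\left(\left(-3\right) \left(-9\right) + 9\right) + v{\left(-15,9 \right)}\right) + 154 = \left(\left(\left(-3\right) \left(-9\right) + 9\right) + \left(\frac{3}{9} + \frac{1}{6} \left(-15\right)\right)\right) + 154 = \left(\left(27 + 9\right) + \left(3 \cdot \frac{1}{9} - \frac{5}{2}\right)\right) + 154 = \left(36 + \left(\frac{1}{3} - \frac{5}{2}\right)\right) + 154 = \left(36 - \frac{13}{6}\right) + 154 = \frac{203}{6} + 154 = \frac{1127}{6}$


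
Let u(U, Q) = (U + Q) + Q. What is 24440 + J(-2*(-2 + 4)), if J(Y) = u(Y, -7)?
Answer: 24422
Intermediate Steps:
u(U, Q) = U + 2*Q (u(U, Q) = (Q + U) + Q = U + 2*Q)
J(Y) = -14 + Y (J(Y) = Y + 2*(-7) = Y - 14 = -14 + Y)
24440 + J(-2*(-2 + 4)) = 24440 + (-14 - 2*(-2 + 4)) = 24440 + (-14 - 2*2) = 24440 + (-14 - 4) = 24440 - 18 = 24422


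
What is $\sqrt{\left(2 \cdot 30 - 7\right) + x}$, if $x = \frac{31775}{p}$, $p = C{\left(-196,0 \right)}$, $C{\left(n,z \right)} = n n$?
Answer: $\frac{\sqrt{2067823}}{196} \approx 7.3367$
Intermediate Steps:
$C{\left(n,z \right)} = n^{2}$
$p = 38416$ ($p = \left(-196\right)^{2} = 38416$)
$x = \frac{31775}{38416} \approx 0.82713$
$\sqrt{\left(2 \cdot 30 - 7\right) + x} = \sqrt{\left(2 \cdot 30 - 7\right) + \frac{31775}{38416}} = \sqrt{\left(60 - 7\right) + \frac{31775}{38416}} = \sqrt{53 + \frac{31775}{38416}} = \sqrt{\frac{2067823}{38416}} = \frac{\sqrt{2067823}}{196}$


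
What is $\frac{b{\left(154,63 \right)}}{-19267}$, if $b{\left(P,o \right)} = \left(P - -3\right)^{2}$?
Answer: $- \frac{24649}{19267} \approx -1.2793$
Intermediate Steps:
$b{\left(P,o \right)} = \left(3 + P\right)^{2}$ ($b{\left(P,o \right)} = \left(P + 3\right)^{2} = \left(3 + P\right)^{2}$)
$\frac{b{\left(154,63 \right)}}{-19267} = \frac{\left(3 + 154\right)^{2}}{-19267} = 157^{2} \left(- \frac{1}{19267}\right) = 24649 \left(- \frac{1}{19267}\right) = - \frac{24649}{19267}$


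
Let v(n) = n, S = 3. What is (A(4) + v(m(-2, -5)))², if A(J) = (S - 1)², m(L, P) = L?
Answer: 4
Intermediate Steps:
A(J) = 4 (A(J) = (3 - 1)² = 2² = 4)
(A(4) + v(m(-2, -5)))² = (4 - 2)² = 2² = 4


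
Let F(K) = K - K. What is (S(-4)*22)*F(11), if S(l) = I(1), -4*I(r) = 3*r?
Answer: 0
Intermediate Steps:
F(K) = 0
I(r) = -3*r/4
S(l) = -3/4 (S(l) = -3/4*1 = -3/4)
(S(-4)*22)*F(11) = -3/4*22*0 = -33/2*0 = 0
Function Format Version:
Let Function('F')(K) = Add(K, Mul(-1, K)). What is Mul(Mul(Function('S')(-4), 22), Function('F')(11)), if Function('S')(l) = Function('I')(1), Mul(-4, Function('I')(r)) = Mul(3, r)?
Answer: 0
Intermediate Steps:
Function('F')(K) = 0
Function('I')(r) = Mul(Rational(-3, 4), r) (Function('I')(r) = Mul(Rational(-1, 4), Mul(3, r)) = Mul(Rational(-3, 4), r))
Function('S')(l) = Rational(-3, 4) (Function('S')(l) = Mul(Rational(-3, 4), 1) = Rational(-3, 4))
Mul(Mul(Function('S')(-4), 22), Function('F')(11)) = Mul(Mul(Rational(-3, 4), 22), 0) = Mul(Rational(-33, 2), 0) = 0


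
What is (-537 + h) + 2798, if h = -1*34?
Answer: 2227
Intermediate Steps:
h = -34
(-537 + h) + 2798 = (-537 - 34) + 2798 = -571 + 2798 = 2227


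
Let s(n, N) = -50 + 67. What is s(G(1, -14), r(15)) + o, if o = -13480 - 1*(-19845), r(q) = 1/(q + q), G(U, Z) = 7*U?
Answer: 6382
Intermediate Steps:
r(q) = 1/(2*q)
s(n, N) = 17
o = 6365 (o = -13480 + 19845 = 6365)
s(G(1, -14), r(15)) + o = 17 + 6365 = 6382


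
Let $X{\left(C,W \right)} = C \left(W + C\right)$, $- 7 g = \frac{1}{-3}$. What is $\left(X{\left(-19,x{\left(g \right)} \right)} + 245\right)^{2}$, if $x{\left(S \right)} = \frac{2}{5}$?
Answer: $\frac{8952064}{25} \approx 3.5808 \cdot 10^{5}$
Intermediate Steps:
$g = \frac{1}{21}$ ($g = - \frac{1}{7 \left(-3\right)} = \left(- \frac{1}{7}\right) \left(- \frac{1}{3}\right) = \frac{1}{21} \approx 0.047619$)
$x{\left(S \right)} = \frac{2}{5}$ ($x{\left(S \right)} = 2 \cdot \frac{1}{5} = \frac{2}{5}$)
$X{\left(C,W \right)} = C \left(C + W\right)$
$\left(X{\left(-19,x{\left(g \right)} \right)} + 245\right)^{2} = \left(- 19 \left(-19 + \frac{2}{5}\right) + 245\right)^{2} = \left(\left(-19\right) \left(- \frac{93}{5}\right) + 245\right)^{2} = \left(\frac{1767}{5} + 245\right)^{2} = \left(\frac{2992}{5}\right)^{2} = \frac{8952064}{25}$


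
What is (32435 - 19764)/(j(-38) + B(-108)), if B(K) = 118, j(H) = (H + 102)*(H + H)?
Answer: -12671/4746 ≈ -2.6698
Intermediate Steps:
j(H) = 2*H*(102 + H) (j(H) = (102 + H)*(2*H) = 2*H*(102 + H))
(32435 - 19764)/(j(-38) + B(-108)) = (32435 - 19764)/(2*(-38)*(102 - 38) + 118) = 12671/(2*(-38)*64 + 118) = 12671/(-4864 + 118) = 12671/(-4746) = 12671*(-1/4746) = -12671/4746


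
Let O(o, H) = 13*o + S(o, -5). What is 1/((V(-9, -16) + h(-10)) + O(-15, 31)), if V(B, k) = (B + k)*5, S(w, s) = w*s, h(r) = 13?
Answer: -1/232 ≈ -0.0043103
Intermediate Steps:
S(w, s) = s*w
O(o, H) = 8*o (O(o, H) = 13*o - 5*o = 8*o)
V(B, k) = 5*B + 5*k
1/((V(-9, -16) + h(-10)) + O(-15, 31)) = 1/(((5*(-9) + 5*(-16)) + 13) + 8*(-15)) = 1/(((-45 - 80) + 13) - 120) = 1/((-125 + 13) - 120) = 1/(-112 - 120) = 1/(-232) = -1/232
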